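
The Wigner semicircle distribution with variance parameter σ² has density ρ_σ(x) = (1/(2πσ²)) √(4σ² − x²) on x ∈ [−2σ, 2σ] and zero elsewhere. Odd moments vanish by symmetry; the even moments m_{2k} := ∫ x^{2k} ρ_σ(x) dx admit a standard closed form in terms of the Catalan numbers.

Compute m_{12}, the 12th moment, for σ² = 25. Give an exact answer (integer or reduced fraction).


By the scaled semicircle moment identity, m_{2k} = σ^{2k} · C_k with k = 6.
C_6 = (1/(k+1)) · C(2k, k) = (1/7) · C(12, 6) = (1/7) · 924 = 132.
σ^{2k} = (σ²)^k = (25)^6 = 244140625.

Therefore m_{12} = σ^{12} · C_6 = 244140625 · 132 = 32226562500.


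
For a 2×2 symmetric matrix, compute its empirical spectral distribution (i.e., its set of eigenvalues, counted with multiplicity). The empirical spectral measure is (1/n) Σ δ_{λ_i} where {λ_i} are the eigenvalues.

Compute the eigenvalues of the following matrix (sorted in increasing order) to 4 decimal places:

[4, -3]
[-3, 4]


Since M is real symmetric, both eigenvalues are real; they are the roots of det(λI − M) = λ² − (tr M) λ + det M.
tr M = 4 + 4 = 8.
det M = 4·4 − (-3)² = 16 − 9 = 7.
Characteristic polynomial: λ² − 8λ + 7 = 0.
Discriminant Δ = (tr M)² − 4·det M = 64 − 28 = 36; √Δ = 6.000000.
λ = (tr M ± √Δ)/2 = (8 ± 6.000000)/2, giving (tr M − √Δ)/2 = 1.0000 and (tr M + √Δ)/2 = 7.0000.

Eigenvalues sorted in increasing order: [1.0000, 7.0000].


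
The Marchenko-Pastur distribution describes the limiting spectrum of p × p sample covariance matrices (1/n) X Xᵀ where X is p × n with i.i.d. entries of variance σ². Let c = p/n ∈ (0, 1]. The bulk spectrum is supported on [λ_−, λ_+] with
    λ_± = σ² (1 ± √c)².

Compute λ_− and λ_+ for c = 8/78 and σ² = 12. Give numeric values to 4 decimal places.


c = 8/78 = 0.102564; √c = 0.320256.
λ_− = σ² (1 − √c)² = 12 · (1 − 0.320256)² = 12 · (0.679744)² = 5.544618.
λ_+ = σ² (1 + √c)² = 12 · (1 + 0.320256)² = 12 · (1.320256)² = 20.916921.

Rounded to 4 decimal places: λ_− ≈ 5.5446, λ_+ ≈ 20.9169.


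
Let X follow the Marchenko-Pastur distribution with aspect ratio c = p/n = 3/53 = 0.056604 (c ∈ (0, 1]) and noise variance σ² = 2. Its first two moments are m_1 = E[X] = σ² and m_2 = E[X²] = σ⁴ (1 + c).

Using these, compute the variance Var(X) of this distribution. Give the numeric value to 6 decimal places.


m_1 = E[X] = σ² = 2, so m_1² = 4.
m_2 = E[X²] = σ⁴ (1 + c) = 4 · (1 + 0.056604) = 4 · 1.056604 = 4.226415.
(Note m_2 − m_1² simplifies to c · σ⁴ = 0.056604 · 4.)

Var(X) = m_2 − m_1² = 4.226415 − 4 = 0.226415.


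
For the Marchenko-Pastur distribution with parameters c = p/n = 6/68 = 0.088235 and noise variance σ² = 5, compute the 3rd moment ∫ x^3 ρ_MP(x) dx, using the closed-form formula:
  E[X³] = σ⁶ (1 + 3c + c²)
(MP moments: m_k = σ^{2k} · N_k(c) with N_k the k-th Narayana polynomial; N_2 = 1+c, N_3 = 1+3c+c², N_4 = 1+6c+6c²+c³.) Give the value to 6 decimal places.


E[X³] = σ⁶ (1 + 3c + c²) (third MP moment). With σ² = 5 (so σ⁶ = 125) and c = 6/68 = 0.088235: E[X³] = 125 · (1 + 3·0.088235 + (0.088235)²) = 125 · 1.272491.

So E[X^3] = 159.061419.


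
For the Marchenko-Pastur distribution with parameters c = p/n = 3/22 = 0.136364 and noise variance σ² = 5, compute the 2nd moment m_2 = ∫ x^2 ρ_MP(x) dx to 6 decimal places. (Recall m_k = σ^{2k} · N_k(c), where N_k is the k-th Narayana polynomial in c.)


E[X²] = σ⁴ (1 + c) (second MP moment). With σ² = 5 (so σ⁴ = 25) and c = 3/22 = 0.136364: E[X²] = 25 · (1 + 0.136364) = 25 · 1.136364.

So E[X^2] = 28.409091.


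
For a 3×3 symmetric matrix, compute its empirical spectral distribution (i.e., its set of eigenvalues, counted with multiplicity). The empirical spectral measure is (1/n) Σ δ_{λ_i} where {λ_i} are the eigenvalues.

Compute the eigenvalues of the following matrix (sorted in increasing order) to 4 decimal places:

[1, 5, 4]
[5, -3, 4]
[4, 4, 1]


Since M is real symmetric, all three eigenvalues are real; they are the roots of det(λI − M) = λ³ − (tr M) λ² + s λ − det M, where s is the sum of the principal 2×2 minors.
tr M = 1 + (-3) + 1 = -1.
s = (1·(-3) − 5²) + (1·1 − 4²) + ((-3)·1 − 4²) = -28 + (-15) + (-19) = -62.
det M (expand along row 1) = 1·(-19) − 5·(-11) + 4·32 = 164.
Characteristic polynomial: λ³ + λ² − 62λ − 164 = 0.
Substitute λ = y + (tr M)/3 = y − 0.333333 to remove the quadratic term: y³ + p·y + q = 0 with p = s − (tr M)²/3 = -62.333333 and q = −2(tr M)³/27 + (tr M)·s/3 − det M = -143.259259.
Three real roots ⇒ use the trigonometric (Viète) form: r = 2√(−p/3) = 9.116530, φ = arccos(3q/(p·r)) = arccos(0.756300) = 0.713158 rad.
y_k = r·cos(φ/3 − 2πk/3) for k = 0, 1, 2 gives y = 8.860151, -2.570875, -6.289276.
λ_k = y_k − 0.333333 gives λ = 8.5268, -2.9042, -6.6226 (check: the sum is -1.0000 = tr M).

Eigenvalues sorted in increasing order: [-6.6226, -2.9042, 8.5268].


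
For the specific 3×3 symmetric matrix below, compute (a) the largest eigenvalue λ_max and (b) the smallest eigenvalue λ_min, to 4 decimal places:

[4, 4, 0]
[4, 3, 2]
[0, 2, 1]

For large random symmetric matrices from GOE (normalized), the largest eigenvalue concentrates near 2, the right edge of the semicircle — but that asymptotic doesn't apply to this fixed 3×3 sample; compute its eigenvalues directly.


Since M is real symmetric, all three eigenvalues are real; they are the roots of det(λI − M) = λ³ − (tr M) λ² + s λ − det M, where s is the sum of the principal 2×2 minors.
tr M = 4 + 3 + 1 = 8.
s = (4·3 − 4²) + (4·1 − 0²) + (3·1 − 2²) = -4 + 4 + (-1) = -1.
det M (expand along row 1) = 4·(-1) − 4·4 + 0·8 = -20.
Characteristic polynomial: λ³ − 8λ² − λ + 20 = 0.
Substitute λ = y + (tr M)/3 = y + 2.666667 to remove the quadratic term: y³ + p·y + q = 0 with p = s − (tr M)²/3 = -22.333333 and q = −2(tr M)³/27 + (tr M)·s/3 − det M = -20.592593.
Three real roots ⇒ use the trigonometric (Viète) form: r = 2√(−p/3) = 5.456902, φ = arccos(3q/(p·r)) = arccos(0.506912) = 1.039198 rad.
y_k = r·cos(φ/3 − 2πk/3) for k = 0, 1, 2 gives y = 5.132769, -0.961908, -4.170861.
λ_k = y_k + 2.666667 gives λ = 7.7994, 1.7048, -1.5042 (check: the sum is 8.0000 = tr M).

Hence λ_max = 7.7994 and λ_min = -1.5042.


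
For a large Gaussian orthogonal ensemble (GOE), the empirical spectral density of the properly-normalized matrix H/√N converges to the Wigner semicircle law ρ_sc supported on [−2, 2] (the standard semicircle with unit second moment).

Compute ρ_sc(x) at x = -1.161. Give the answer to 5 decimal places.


ρ_sc(x) = (1/(2π)) √(4 − x²). With x = -1.161:
  4 − x² = 4 − (-1.161)² = 4 − 1.347921 = 2.652079.
  √(4 − x²) = 1.628520.
  1/(2π) = 0.159155.
  ρ_sc(-1.161) = 0.159155 · 1.628520 = 0.259187.

Rounded to 5 decimal places: ρ_sc(-1.161) ≈ 0.25919.


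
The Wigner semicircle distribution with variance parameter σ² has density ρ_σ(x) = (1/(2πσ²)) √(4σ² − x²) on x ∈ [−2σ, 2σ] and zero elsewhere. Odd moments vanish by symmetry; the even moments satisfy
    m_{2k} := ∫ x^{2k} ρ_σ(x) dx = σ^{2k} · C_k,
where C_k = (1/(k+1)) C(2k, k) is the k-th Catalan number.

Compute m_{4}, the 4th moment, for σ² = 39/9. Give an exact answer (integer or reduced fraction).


By the scaled semicircle moment identity, m_{2k} = σ^{2k} · C_k with k = 2.
C_2 = (1/(k+1)) · C(2k, k) = (1/3) · C(4, 2) = (1/3) · 6 = 2.
σ^{2k} = (σ²)^k = (39/9)^2 = 169/9.

Therefore m_{4} = σ^{4} · C_2 = (169/9) · 2 = 338/9.


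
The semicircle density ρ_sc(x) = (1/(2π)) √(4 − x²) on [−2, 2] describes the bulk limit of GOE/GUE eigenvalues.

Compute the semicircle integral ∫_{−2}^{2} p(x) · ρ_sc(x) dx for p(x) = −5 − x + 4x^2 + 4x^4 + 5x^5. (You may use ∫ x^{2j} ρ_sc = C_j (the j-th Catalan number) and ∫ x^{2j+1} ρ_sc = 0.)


Write p(x) = Σ a_i x^i, split into monomials and integrate each against ρ_sc separately.
Using ∫ x^{2j} ρ_sc = C_j = (1/(j+1)) C(2j, j) (Catalan numbers) and ∫ x^{2j+1} ρ_sc = 0 (odd monomials vanish by symmetry):
  i = 0 (even): a_0 · C_{0} = -5 · 1 = -5
  i = 1 (odd): ∫ x^1 ρ_sc = 0 (vanishes)
  i = 2 (even): a_2 · C_{1} = 4 · 1 = 4
  i = 4 (even): a_4 · C_{2} = 4 · 2 = 8
  i = 5 (odd): ∫ x^5 ρ_sc = 0 (vanishes)

Summing the contributions: ∫_{−2}^{2} p(x) ρ_sc(x) dx = (-5) + 4 + 8 = 7.


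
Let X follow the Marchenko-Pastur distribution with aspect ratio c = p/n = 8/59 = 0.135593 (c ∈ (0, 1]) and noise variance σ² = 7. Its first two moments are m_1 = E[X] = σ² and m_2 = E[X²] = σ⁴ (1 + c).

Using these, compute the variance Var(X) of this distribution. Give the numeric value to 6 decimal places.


m_1 = E[X] = σ² = 7, so m_1² = 49.
m_2 = E[X²] = σ⁴ (1 + c) = 49 · (1 + 0.135593) = 49 · 1.135593 = 55.644068.
(Note m_2 − m_1² simplifies to c · σ⁴ = 0.135593 · 49.)

Var(X) = m_2 − m_1² = 55.644068 − 49 = 6.644068.


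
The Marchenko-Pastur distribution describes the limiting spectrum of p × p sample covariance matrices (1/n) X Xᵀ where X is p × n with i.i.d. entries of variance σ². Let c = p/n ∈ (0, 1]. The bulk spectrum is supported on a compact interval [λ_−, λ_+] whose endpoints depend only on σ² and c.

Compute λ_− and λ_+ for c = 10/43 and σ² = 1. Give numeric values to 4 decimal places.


c = 10/43 = 0.232558; √c = 0.482243.
λ_− = σ² (1 − √c)² = 1 · (1 − 0.482243)² = 1 · (0.517757)² = 0.268072.
λ_+ = σ² (1 + √c)² = 1 · (1 + 0.482243)² = 1 · (1.482243)² = 2.197044.

Rounded to 4 decimal places: λ_− ≈ 0.2681, λ_+ ≈ 2.1970.


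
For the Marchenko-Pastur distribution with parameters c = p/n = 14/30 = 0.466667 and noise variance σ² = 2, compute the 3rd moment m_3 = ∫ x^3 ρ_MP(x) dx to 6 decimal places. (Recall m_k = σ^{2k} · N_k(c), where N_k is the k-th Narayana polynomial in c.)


E[X³] = σ⁶ (1 + 3c + c²) (third MP moment). With σ² = 2 (so σ⁶ = 8) and c = 14/30 = 0.466667: E[X³] = 8 · (1 + 3·0.466667 + (0.466667)²) = 8 · 2.617778.

So E[X^3] = 20.942222.


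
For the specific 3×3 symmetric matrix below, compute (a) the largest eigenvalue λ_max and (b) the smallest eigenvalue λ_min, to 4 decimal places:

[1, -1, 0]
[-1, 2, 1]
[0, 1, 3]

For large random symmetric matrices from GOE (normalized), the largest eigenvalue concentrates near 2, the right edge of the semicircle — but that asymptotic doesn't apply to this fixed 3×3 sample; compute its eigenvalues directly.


Since M is real symmetric, all three eigenvalues are real; they are the roots of det(λI − M) = λ³ − (tr M) λ² + s λ − det M, where s is the sum of the principal 2×2 minors.
tr M = 1 + 2 + 3 = 6.
s = (1·2 − (-1)²) + (1·3 − 0²) + (2·3 − 1²) = 1 + 3 + 5 = 9.
det M (expand along row 1) = 1·5 − (-1)·(-3) + 0·(-1) = 2.
Characteristic polynomial: λ³ − 6λ² + 9λ − 2 = 0.
Substitute λ = y + (tr M)/3 = y + 2.000000 to remove the quadratic term: y³ + p·y + q = 0 with p = s − (tr M)²/3 = -3.000000 and q = −2(tr M)³/27 + (tr M)·s/3 − det M = 0.000000.
Three real roots ⇒ use the trigonometric (Viète) form: r = 2√(−p/3) = 2.000000, φ = arccos(3q/(p·r)) = arccos(0.000000) = 1.570796 rad.
y_k = r·cos(φ/3 − 2πk/3) for k = 0, 1, 2 gives y = 1.732051, 0.000000, -1.732051.
λ_k = y_k + 2.000000 gives λ = 3.7321, 2.0000, 0.2679 (check: the sum is 6.0000 = tr M).

Hence λ_max = 3.7321 and λ_min = 0.2679.


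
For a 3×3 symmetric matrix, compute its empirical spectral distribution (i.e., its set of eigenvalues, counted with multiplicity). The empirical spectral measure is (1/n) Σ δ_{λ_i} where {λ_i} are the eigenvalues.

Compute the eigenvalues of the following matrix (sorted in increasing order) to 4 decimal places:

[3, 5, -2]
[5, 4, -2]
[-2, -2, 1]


Since M is real symmetric, all three eigenvalues are real; they are the roots of det(λI − M) = λ³ − (tr M) λ² + s λ − det M, where s is the sum of the principal 2×2 minors.
tr M = 3 + 4 + 1 = 8.
s = (3·4 − 5²) + (3·1 − (-2)²) + (4·1 − (-2)²) = -13 + (-1) + 0 = -14.
det M (expand along row 1) = 3·0 − 5·1 + (-2)·(-2) = -1.
Characteristic polynomial: λ³ − 8λ² − 14λ + 1 = 0.
Substitute λ = y + (tr M)/3 = y + 2.666667 to remove the quadratic term: y³ + p·y + q = 0 with p = s − (tr M)²/3 = -35.333333 and q = −2(tr M)³/27 + (tr M)·s/3 − det M = -74.259259.
Three real roots ⇒ use the trigonometric (Viète) form: r = 2√(−p/3) = 6.863753, φ = arccos(3q/(p·r)) = arccos(0.918598) = 0.406278 rad.
y_k = r·cos(φ/3 − 2πk/3) for k = 0, 1, 2 gives y = 6.800908, -2.597916, -4.202992.
λ_k = y_k + 2.666667 gives λ = 9.4676, 0.0688, -1.5363 (check: the sum is 8.0000 = tr M).

Eigenvalues sorted in increasing order: [-1.5363, 0.0688, 9.4676].


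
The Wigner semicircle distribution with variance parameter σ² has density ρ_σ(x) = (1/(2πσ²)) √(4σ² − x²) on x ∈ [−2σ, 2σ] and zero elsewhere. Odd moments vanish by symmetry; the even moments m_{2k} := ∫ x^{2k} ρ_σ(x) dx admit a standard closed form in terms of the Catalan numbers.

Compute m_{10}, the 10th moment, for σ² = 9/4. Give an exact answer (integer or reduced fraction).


By the scaled semicircle moment identity, m_{2k} = σ^{2k} · C_k with k = 5.
C_5 = (1/(k+1)) · C(2k, k) = (1/6) · C(10, 5) = (1/6) · 252 = 42.
σ^{2k} = (σ²)^k = (9/4)^5 = 59049/1024.

Therefore m_{10} = σ^{10} · C_5 = (59049/1024) · 42 = 1240029/512.


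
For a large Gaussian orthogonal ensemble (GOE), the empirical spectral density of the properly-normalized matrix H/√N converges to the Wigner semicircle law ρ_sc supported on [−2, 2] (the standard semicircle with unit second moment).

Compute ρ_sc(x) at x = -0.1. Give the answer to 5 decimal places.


ρ_sc(x) = (1/(2π)) √(4 − x²). With x = -0.1:
  4 − x² = 4 − (-0.1)² = 4 − 0.010000 = 3.990000.
  √(4 − x²) = 1.997498.
  1/(2π) = 0.159155.
  ρ_sc(-0.1) = 0.159155 · 1.997498 = 0.317912.

Rounded to 5 decimal places: ρ_sc(-0.1) ≈ 0.31791.


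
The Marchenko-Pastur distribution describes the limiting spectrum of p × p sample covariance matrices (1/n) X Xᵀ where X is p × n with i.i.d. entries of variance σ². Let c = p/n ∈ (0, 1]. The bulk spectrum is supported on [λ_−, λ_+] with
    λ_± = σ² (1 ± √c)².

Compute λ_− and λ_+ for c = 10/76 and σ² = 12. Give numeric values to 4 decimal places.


c = 10/76 = 0.131579; √c = 0.362738.
λ_− = σ² (1 − √c)² = 12 · (1 − 0.362738)² = 12 · (0.637262)² = 4.873232.
λ_+ = σ² (1 + √c)² = 12 · (1 + 0.362738)² = 12 · (1.362738)² = 22.284662.

Rounded to 4 decimal places: λ_− ≈ 4.8732, λ_+ ≈ 22.2847.


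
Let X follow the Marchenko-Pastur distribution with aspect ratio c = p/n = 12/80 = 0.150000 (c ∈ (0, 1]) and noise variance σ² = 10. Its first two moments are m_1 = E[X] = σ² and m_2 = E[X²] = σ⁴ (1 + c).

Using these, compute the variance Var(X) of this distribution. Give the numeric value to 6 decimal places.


m_1 = E[X] = σ² = 10, so m_1² = 100.
m_2 = E[X²] = σ⁴ (1 + c) = 100 · (1 + 0.150000) = 100 · 1.150000 = 115.000000.
(Note m_2 − m_1² simplifies to c · σ⁴ = 0.150000 · 100.)

Var(X) = m_2 − m_1² = 115.000000 − 100 = 15.000000.


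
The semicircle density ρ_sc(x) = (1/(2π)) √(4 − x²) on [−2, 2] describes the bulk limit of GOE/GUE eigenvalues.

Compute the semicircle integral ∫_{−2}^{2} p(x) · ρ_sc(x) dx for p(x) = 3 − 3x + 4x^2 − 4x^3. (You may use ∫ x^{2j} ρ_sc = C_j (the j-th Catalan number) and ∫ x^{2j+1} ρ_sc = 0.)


Write p(x) = Σ a_i x^i, split into monomials and integrate each against ρ_sc separately.
Using ∫ x^{2j} ρ_sc = C_j = (1/(j+1)) C(2j, j) (Catalan numbers) and ∫ x^{2j+1} ρ_sc = 0 (odd monomials vanish by symmetry):
  i = 0 (even): a_0 · C_{0} = 3 · 1 = 3
  i = 1 (odd): ∫ x^1 ρ_sc = 0 (vanishes)
  i = 2 (even): a_2 · C_{1} = 4 · 1 = 4
  i = 3 (odd): ∫ x^3 ρ_sc = 0 (vanishes)

Summing the contributions: ∫_{−2}^{2} p(x) ρ_sc(x) dx = 3 + 4 = 7.


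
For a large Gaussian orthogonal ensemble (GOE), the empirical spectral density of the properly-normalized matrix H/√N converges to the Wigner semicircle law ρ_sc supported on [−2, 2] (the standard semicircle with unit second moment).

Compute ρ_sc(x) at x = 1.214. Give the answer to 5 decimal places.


ρ_sc(x) = (1/(2π)) √(4 − x²). With x = 1.214:
  4 − x² = 4 − (1.214)² = 4 − 1.473796 = 2.526204.
  √(4 − x²) = 1.589404.
  1/(2π) = 0.159155.
  ρ_sc(1.214) = 0.159155 · 1.589404 = 0.252961.

Rounded to 5 decimal places: ρ_sc(1.214) ≈ 0.25296.


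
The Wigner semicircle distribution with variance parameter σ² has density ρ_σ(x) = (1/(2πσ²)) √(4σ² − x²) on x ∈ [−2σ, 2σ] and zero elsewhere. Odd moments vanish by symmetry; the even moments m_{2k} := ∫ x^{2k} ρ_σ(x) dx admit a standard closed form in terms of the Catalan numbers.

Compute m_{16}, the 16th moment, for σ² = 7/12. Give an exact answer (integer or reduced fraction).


By the scaled semicircle moment identity, m_{2k} = σ^{2k} · C_k with k = 8.
C_8 = (1/(k+1)) · C(2k, k) = (1/9) · C(16, 8) = (1/9) · 12870 = 1430.
σ^{2k} = (σ²)^k = (7/12)^8 = 5764801/429981696.

Therefore m_{16} = σ^{16} · C_8 = (5764801/429981696) · 1430 = 4121832715/214990848.


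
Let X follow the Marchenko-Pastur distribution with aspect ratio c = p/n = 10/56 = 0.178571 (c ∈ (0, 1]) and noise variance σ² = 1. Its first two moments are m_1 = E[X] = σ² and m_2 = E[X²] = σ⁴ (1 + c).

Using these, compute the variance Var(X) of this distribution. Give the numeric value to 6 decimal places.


m_1 = E[X] = σ² = 1, so m_1² = 1.
m_2 = E[X²] = σ⁴ (1 + c) = 1 · (1 + 0.178571) = 1 · 1.178571 = 1.178571.
(Note m_2 − m_1² simplifies to c · σ⁴ = 0.178571 · 1.)

Var(X) = m_2 − m_1² = 1.178571 − 1 = 0.178571.


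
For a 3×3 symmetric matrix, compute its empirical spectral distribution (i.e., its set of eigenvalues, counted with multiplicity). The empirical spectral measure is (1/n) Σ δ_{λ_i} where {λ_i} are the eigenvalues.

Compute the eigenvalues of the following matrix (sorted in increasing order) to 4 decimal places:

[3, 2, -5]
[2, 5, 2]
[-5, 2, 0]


Since M is real symmetric, all three eigenvalues are real; they are the roots of det(λI − M) = λ³ − (tr M) λ² + s λ − det M, where s is the sum of the principal 2×2 minors.
tr M = 3 + 5 + 0 = 8.
s = (3·5 − 2²) + (3·0 − (-5)²) + (5·0 − 2²) = 11 + (-25) + (-4) = -18.
det M (expand along row 1) = 3·(-4) − 2·10 + (-5)·29 = -177.
Characteristic polynomial: λ³ − 8λ² − 18λ + 177 = 0.
Substitute λ = y + (tr M)/3 = y + 2.666667 to remove the quadratic term: y³ + p·y + q = 0 with p = s − (tr M)²/3 = -39.333333 and q = −2(tr M)³/27 + (tr M)·s/3 − det M = 91.074074.
Three real roots ⇒ use the trigonometric (Viète) form: r = 2√(−p/3) = 7.241854, φ = arccos(3q/(p·r)) = arccos(-0.959192) = 2.854927 rad.
y_k = r·cos(φ/3 − 2πk/3) for k = 0, 1, 2 gives y = 4.202784, 3.006033, -7.208817.
λ_k = y_k + 2.666667 gives λ = 6.8695, 5.6727, -4.5422 (check: the sum is 8.0000 = tr M).

Eigenvalues sorted in increasing order: [-4.5422, 5.6727, 6.8695].


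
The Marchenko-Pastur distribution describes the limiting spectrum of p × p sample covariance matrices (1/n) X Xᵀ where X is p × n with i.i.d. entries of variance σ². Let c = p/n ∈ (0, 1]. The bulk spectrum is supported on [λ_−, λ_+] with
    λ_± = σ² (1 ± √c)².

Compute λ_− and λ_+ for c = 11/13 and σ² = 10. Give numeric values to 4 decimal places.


c = 11/13 = 0.846154; √c = 0.919866.
λ_− = σ² (1 − √c)² = 10 · (1 − 0.919866)² = 10 · (0.080134)² = 0.064214.
λ_+ = σ² (1 + √c)² = 10 · (1 + 0.919866)² = 10 · (1.919866)² = 36.858863.

Rounded to 4 decimal places: λ_− ≈ 0.0642, λ_+ ≈ 36.8589.


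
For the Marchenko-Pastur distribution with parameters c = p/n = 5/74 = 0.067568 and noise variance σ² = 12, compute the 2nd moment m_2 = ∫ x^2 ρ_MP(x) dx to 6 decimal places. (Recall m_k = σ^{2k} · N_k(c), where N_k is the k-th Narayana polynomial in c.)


E[X²] = σ⁴ (1 + c) (second MP moment). With σ² = 12 (so σ⁴ = 144) and c = 5/74 = 0.067568: E[X²] = 144 · (1 + 0.067568) = 144 · 1.067568.

So E[X^2] = 153.729730.


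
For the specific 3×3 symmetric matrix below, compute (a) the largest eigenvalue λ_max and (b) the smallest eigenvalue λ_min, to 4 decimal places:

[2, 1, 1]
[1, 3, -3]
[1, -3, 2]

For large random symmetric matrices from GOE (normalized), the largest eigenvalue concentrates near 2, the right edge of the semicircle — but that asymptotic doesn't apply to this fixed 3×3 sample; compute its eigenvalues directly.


Since M is real symmetric, all three eigenvalues are real; they are the roots of det(λI − M) = λ³ − (tr M) λ² + s λ − det M, where s is the sum of the principal 2×2 minors.
tr M = 2 + 3 + 2 = 7.
s = (2·3 − 1²) + (2·2 − 1²) + (3·2 − (-3)²) = 5 + 3 + (-3) = 5.
det M (expand along row 1) = 2·(-3) − 1·5 + 1·(-6) = -17.
Characteristic polynomial: λ³ − 7λ² + 5λ + 17 = 0.
Substitute λ = y + (tr M)/3 = y + 2.333333 to remove the quadratic term: y³ + p·y + q = 0 with p = s − (tr M)²/3 = -11.333333 and q = −2(tr M)³/27 + (tr M)·s/3 − det M = 3.259259.
Three real roots ⇒ use the trigonometric (Viète) form: r = 2√(−p/3) = 3.887301, φ = arccos(3q/(p·r)) = arccos(-0.221939) = 1.794599 rad.
y_k = r·cos(φ/3 − 2πk/3) for k = 0, 1, 2 gives y = 3.212274, 0.289728, -3.502002.
λ_k = y_k + 2.333333 gives λ = 5.5456, 2.6231, -1.1687 (check: the sum is 7.0000 = tr M).

Hence λ_max = 5.5456 and λ_min = -1.1687.


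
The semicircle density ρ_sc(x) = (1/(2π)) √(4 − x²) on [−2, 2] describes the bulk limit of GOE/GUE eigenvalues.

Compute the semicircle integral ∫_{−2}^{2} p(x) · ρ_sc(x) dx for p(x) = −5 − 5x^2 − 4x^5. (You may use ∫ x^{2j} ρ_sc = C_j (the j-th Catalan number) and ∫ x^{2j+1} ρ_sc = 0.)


Write p(x) = Σ a_i x^i, split into monomials and integrate each against ρ_sc separately.
Using ∫ x^{2j} ρ_sc = C_j = (1/(j+1)) C(2j, j) (Catalan numbers) and ∫ x^{2j+1} ρ_sc = 0 (odd monomials vanish by symmetry):
  i = 0 (even): a_0 · C_{0} = -5 · 1 = -5
  i = 2 (even): a_2 · C_{1} = -5 · 1 = -5
  i = 5 (odd): ∫ x^5 ρ_sc = 0 (vanishes)

Summing the contributions: ∫_{−2}^{2} p(x) ρ_sc(x) dx = (-5) + (-5) = -10.


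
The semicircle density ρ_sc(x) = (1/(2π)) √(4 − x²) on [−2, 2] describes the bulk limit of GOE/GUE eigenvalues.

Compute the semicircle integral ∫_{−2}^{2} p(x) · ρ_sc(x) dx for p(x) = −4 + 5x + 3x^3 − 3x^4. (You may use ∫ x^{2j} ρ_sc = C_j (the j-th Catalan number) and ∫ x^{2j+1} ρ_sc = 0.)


Write p(x) = Σ a_i x^i, split into monomials and integrate each against ρ_sc separately.
Using ∫ x^{2j} ρ_sc = C_j = (1/(j+1)) C(2j, j) (Catalan numbers) and ∫ x^{2j+1} ρ_sc = 0 (odd monomials vanish by symmetry):
  i = 0 (even): a_0 · C_{0} = -4 · 1 = -4
  i = 1 (odd): ∫ x^1 ρ_sc = 0 (vanishes)
  i = 3 (odd): ∫ x^3 ρ_sc = 0 (vanishes)
  i = 4 (even): a_4 · C_{2} = -3 · 2 = -6

Summing the contributions: ∫_{−2}^{2} p(x) ρ_sc(x) dx = (-4) + (-6) = -10.


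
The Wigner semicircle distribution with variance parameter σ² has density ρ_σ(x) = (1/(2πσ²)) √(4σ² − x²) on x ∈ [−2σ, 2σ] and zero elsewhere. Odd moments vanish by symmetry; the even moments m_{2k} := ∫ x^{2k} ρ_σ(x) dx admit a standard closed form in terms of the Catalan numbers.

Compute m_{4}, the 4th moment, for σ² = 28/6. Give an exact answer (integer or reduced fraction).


By the scaled semicircle moment identity, m_{2k} = σ^{2k} · C_k with k = 2.
C_2 = (1/(k+1)) · C(2k, k) = (1/3) · C(4, 2) = (1/3) · 6 = 2.
σ^{2k} = (σ²)^k = (28/6)^2 = 196/9.

Therefore m_{4} = σ^{4} · C_2 = (196/9) · 2 = 392/9.


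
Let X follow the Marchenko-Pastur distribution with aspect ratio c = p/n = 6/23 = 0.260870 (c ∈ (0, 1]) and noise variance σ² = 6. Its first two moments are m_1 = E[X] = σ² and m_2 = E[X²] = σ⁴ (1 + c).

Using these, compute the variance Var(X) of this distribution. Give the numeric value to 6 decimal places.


m_1 = E[X] = σ² = 6, so m_1² = 36.
m_2 = E[X²] = σ⁴ (1 + c) = 36 · (1 + 0.260870) = 36 · 1.260870 = 45.391304.
(Note m_2 − m_1² simplifies to c · σ⁴ = 0.260870 · 36.)

Var(X) = m_2 − m_1² = 45.391304 − 36 = 9.391304.


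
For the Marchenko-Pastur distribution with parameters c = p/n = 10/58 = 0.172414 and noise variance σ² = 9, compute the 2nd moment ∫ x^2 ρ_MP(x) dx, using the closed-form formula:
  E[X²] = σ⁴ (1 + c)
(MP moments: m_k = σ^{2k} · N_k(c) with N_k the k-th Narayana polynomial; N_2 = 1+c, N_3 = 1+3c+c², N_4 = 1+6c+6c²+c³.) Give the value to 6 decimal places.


E[X²] = σ⁴ (1 + c) (second MP moment). With σ² = 9 (so σ⁴ = 81) and c = 10/58 = 0.172414: E[X²] = 81 · (1 + 0.172414) = 81 · 1.172414.

So E[X^2] = 94.965517.


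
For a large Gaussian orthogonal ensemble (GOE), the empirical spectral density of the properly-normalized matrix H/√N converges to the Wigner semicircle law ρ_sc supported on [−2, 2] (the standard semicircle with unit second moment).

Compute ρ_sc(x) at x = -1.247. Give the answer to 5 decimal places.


ρ_sc(x) = (1/(2π)) √(4 − x²). With x = -1.247:
  4 − x² = 4 − (-1.247)² = 4 − 1.555009 = 2.444991.
  √(4 − x²) = 1.563647.
  1/(2π) = 0.159155.
  ρ_sc(-1.247) = 0.159155 · 1.563647 = 0.248862.

Rounded to 5 decimal places: ρ_sc(-1.247) ≈ 0.24886.


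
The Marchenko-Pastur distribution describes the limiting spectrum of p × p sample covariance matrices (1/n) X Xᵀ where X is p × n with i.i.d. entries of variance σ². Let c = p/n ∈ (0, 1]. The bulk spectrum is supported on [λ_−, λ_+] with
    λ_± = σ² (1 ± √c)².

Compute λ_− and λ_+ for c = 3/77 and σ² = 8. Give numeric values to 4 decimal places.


c = 3/77 = 0.038961; √c = 0.197386.
λ_− = σ² (1 − √c)² = 8 · (1 − 0.197386)² = 8 · (0.802614)² = 5.153520.
λ_+ = σ² (1 + √c)² = 8 · (1 + 0.197386)² = 8 · (1.197386)² = 11.469856.

Rounded to 4 decimal places: λ_− ≈ 5.1535, λ_+ ≈ 11.4699.


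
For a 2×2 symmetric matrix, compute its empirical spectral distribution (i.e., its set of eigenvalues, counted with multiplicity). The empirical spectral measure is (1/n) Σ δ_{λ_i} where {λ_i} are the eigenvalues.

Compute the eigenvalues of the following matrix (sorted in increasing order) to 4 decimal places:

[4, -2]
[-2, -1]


Since M is real symmetric, both eigenvalues are real; they are the roots of det(λI − M) = λ² − (tr M) λ + det M.
tr M = 4 + (-1) = 3.
det M = 4·(-1) − (-2)² = -4 − 4 = -8.
Characteristic polynomial: λ² − 3λ − 8 = 0.
Discriminant Δ = (tr M)² − 4·det M = 9 − (-32) = 41; √Δ = 6.403124.
λ = (tr M ± √Δ)/2 = (3 ± 6.403124)/2, giving (tr M − √Δ)/2 = -1.7016 and (tr M + √Δ)/2 = 4.7016.

Eigenvalues sorted in increasing order: [-1.7016, 4.7016].


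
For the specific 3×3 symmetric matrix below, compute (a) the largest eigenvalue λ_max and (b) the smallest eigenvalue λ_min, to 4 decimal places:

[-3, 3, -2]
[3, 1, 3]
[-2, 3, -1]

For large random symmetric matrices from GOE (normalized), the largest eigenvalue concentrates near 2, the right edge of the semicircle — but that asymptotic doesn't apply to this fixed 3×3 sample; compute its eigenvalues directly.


Since M is real symmetric, all three eigenvalues are real; they are the roots of det(λI − M) = λ³ − (tr M) λ² + s λ − det M, where s is the sum of the principal 2×2 minors.
tr M = -3 + 1 + (-1) = -3.
s = ((-3)·1 − 3²) + ((-3)·(-1) − (-2)²) + (1·(-1) − 3²) = -12 + (-1) + (-10) = -23.
det M (expand along row 1) = (-3)·(-10) − 3·3 + (-2)·11 = -1.
Characteristic polynomial: λ³ + 3λ² − 23λ + 1 = 0.
Substitute λ = y + (tr M)/3 = y − 1.000000 to remove the quadratic term: y³ + p·y + q = 0 with p = s − (tr M)²/3 = -26.000000 and q = −2(tr M)³/27 + (tr M)·s/3 − det M = 26.000000.
Three real roots ⇒ use the trigonometric (Viète) form: r = 2√(−p/3) = 5.887841, φ = arccos(3q/(p·r)) = arccos(-0.509525) = 2.105429 rad.
y_k = r·cos(φ/3 − 2πk/3) for k = 0, 1, 2 gives y = 4.496398, 1.043731, -5.540129.
λ_k = y_k − 1.000000 gives λ = 3.4964, 0.0437, -6.5401 (check: the sum is -3.0000 = tr M).

Hence λ_max = 3.4964 and λ_min = -6.5401.


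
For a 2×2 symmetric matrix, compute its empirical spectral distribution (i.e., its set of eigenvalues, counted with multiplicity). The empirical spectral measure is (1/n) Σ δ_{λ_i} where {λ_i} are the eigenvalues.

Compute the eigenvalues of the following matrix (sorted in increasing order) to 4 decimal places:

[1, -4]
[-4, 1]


Since M is real symmetric, both eigenvalues are real; they are the roots of det(λI − M) = λ² − (tr M) λ + det M.
tr M = 1 + 1 = 2.
det M = 1·1 − (-4)² = 1 − 16 = -15.
Characteristic polynomial: λ² − 2λ − 15 = 0.
Discriminant Δ = (tr M)² − 4·det M = 4 − (-60) = 64; √Δ = 8.000000.
λ = (tr M ± √Δ)/2 = (2 ± 8.000000)/2, giving (tr M − √Δ)/2 = -3.0000 and (tr M + √Δ)/2 = 5.0000.

Eigenvalues sorted in increasing order: [-3.0000, 5.0000].


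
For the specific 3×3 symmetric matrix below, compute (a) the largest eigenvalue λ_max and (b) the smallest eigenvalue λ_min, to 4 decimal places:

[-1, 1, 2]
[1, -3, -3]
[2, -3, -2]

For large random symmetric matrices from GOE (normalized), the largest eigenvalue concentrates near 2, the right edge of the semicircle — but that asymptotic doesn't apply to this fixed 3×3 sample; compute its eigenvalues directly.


Since M is real symmetric, all three eigenvalues are real; they are the roots of det(λI − M) = λ³ − (tr M) λ² + s λ − det M, where s is the sum of the principal 2×2 minors.
tr M = -1 + (-3) + (-2) = -6.
s = ((-1)·(-3) − 1²) + ((-1)·(-2) − 2²) + ((-3)·(-2) − (-3)²) = 2 + (-2) + (-3) = -3.
det M (expand along row 1) = (-1)·(-3) − 1·4 + 2·3 = 5.
Characteristic polynomial: λ³ + 6λ² − 3λ − 5 = 0.
Substitute λ = y + (tr M)/3 = y − 2.000000 to remove the quadratic term: y³ + p·y + q = 0 with p = s − (tr M)²/3 = -15.000000 and q = −2(tr M)³/27 + (tr M)·s/3 − det M = 17.000000.
Three real roots ⇒ use the trigonometric (Viète) form: r = 2√(−p/3) = 4.472136, φ = arccos(3q/(p·r)) = arccos(-0.760263) = 2.434514 rad.
y_k = r·cos(φ/3 − 2πk/3) for k = 0, 1, 2 gives y = 3.078653, 1.269841, -4.348494.
λ_k = y_k − 2.000000 gives λ = 1.0787, -0.7302, -6.3485 (check: the sum is -6.0000 = tr M).

Hence λ_max = 1.0787 and λ_min = -6.3485.


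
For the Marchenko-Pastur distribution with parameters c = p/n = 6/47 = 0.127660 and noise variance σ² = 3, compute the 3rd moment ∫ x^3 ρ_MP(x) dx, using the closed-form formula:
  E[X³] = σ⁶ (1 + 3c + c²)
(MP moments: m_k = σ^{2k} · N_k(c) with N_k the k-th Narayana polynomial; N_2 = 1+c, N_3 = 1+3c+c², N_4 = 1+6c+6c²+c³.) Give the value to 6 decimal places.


E[X³] = σ⁶ (1 + 3c + c²) (third MP moment). With σ² = 3 (so σ⁶ = 27) and c = 6/47 = 0.127660: E[X³] = 27 · (1 + 3·0.127660 + (0.127660)²) = 27 · 1.399276.

So E[X^3] = 37.780444.


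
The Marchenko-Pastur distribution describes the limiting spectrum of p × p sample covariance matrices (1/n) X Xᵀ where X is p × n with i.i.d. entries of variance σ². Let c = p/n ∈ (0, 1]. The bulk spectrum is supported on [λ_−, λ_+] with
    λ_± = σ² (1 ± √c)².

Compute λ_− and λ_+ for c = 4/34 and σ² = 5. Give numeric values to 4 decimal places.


c = 4/34 = 0.117647; √c = 0.342997.
λ_− = σ² (1 − √c)² = 5 · (1 − 0.342997)² = 5 · (0.657003)² = 2.158264.
λ_+ = σ² (1 + √c)² = 5 · (1 + 0.342997)² = 5 · (1.342997)² = 9.018207.

Rounded to 4 decimal places: λ_− ≈ 2.1583, λ_+ ≈ 9.0182.


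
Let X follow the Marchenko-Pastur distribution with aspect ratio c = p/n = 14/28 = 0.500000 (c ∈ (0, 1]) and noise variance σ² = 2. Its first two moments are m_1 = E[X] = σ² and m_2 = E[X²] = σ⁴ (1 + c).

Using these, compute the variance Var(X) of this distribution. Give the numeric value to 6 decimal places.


m_1 = E[X] = σ² = 2, so m_1² = 4.
m_2 = E[X²] = σ⁴ (1 + c) = 4 · (1 + 0.500000) = 4 · 1.500000 = 6.000000.
(Note m_2 − m_1² simplifies to c · σ⁴ = 0.500000 · 4.)

Var(X) = m_2 − m_1² = 6.000000 − 4 = 2.000000.


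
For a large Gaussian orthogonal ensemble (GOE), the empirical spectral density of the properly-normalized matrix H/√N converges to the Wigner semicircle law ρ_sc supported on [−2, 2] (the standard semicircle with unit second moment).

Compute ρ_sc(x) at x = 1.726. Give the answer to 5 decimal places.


ρ_sc(x) = (1/(2π)) √(4 − x²). With x = 1.726:
  4 − x² = 4 − (1.726)² = 4 − 2.979076 = 1.020924.
  √(4 − x²) = 1.010408.
  1/(2π) = 0.159155.
  ρ_sc(1.726) = 0.159155 · 1.010408 = 0.160811.

Rounded to 5 decimal places: ρ_sc(1.726) ≈ 0.16081.


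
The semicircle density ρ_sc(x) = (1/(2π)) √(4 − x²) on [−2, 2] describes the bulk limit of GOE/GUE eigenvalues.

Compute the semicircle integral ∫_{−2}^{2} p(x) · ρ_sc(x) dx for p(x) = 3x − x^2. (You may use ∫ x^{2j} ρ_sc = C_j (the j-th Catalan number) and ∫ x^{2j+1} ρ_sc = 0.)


Write p(x) = Σ a_i x^i, split into monomials and integrate each against ρ_sc separately.
Using ∫ x^{2j} ρ_sc = C_j = (1/(j+1)) C(2j, j) (Catalan numbers) and ∫ x^{2j+1} ρ_sc = 0 (odd monomials vanish by symmetry):
  i = 1 (odd): ∫ x^1 ρ_sc = 0 (vanishes)
  i = 2 (even): a_2 · C_{1} = -1 · 1 = -1

Summing the contributions: ∫_{−2}^{2} p(x) ρ_sc(x) dx = -1.


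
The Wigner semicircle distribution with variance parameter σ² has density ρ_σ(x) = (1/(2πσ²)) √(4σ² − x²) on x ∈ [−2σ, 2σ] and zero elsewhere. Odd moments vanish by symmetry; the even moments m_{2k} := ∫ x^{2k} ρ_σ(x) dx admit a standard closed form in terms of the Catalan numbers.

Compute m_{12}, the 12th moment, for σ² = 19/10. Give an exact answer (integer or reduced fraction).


By the scaled semicircle moment identity, m_{2k} = σ^{2k} · C_k with k = 6.
C_6 = (1/(k+1)) · C(2k, k) = (1/7) · C(12, 6) = (1/7) · 924 = 132.
σ^{2k} = (σ²)^k = (19/10)^6 = 47045881/1000000.

Therefore m_{12} = σ^{12} · C_6 = (47045881/1000000) · 132 = 1552514073/250000.


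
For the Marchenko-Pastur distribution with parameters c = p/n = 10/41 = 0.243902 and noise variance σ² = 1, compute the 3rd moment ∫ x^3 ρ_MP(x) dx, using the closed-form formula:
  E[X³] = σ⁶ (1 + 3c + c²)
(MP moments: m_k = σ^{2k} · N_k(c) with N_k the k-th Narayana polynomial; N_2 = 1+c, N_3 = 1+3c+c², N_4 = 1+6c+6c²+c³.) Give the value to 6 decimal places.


E[X³] = σ⁶ (1 + 3c + c²) (third MP moment). With σ² = 1 (so σ⁶ = 1) and c = 10/41 = 0.243902: E[X³] = 1 · (1 + 3·0.243902 + (0.243902)²) = 1 · 1.791196.

So E[X^3] = 1.791196.


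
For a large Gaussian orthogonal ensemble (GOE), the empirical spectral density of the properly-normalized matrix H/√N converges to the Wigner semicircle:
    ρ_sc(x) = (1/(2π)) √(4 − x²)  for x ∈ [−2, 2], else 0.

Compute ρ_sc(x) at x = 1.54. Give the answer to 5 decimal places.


ρ_sc(x) = (1/(2π)) √(4 − x²). With x = 1.54:
  4 − x² = 4 − (1.54)² = 4 − 2.371600 = 1.628400.
  √(4 − x²) = 1.276088.
  1/(2π) = 0.159155.
  ρ_sc(1.54) = 0.159155 · 1.276088 = 0.203096.

Rounded to 5 decimal places: ρ_sc(1.54) ≈ 0.20310.


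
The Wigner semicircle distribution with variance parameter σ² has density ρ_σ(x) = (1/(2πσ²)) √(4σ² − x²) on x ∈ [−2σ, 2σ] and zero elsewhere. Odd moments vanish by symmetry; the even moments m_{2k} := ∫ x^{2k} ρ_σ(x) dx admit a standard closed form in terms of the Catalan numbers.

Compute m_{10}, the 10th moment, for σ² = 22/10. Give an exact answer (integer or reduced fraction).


By the scaled semicircle moment identity, m_{2k} = σ^{2k} · C_k with k = 5.
C_5 = (1/(k+1)) · C(2k, k) = (1/6) · C(10, 5) = (1/6) · 252 = 42.
σ^{2k} = (σ²)^k = (22/10)^5 = 161051/3125.

Therefore m_{10} = σ^{10} · C_5 = (161051/3125) · 42 = 6764142/3125.


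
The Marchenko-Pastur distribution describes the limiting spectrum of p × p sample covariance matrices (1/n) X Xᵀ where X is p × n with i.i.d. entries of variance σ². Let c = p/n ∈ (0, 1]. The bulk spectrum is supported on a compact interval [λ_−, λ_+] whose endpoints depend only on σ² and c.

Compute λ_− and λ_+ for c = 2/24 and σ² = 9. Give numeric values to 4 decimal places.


c = 2/24 = 0.083333; √c = 0.288675.
λ_− = σ² (1 − √c)² = 9 · (1 − 0.288675)² = 9 · (0.711325)² = 4.553848.
λ_+ = σ² (1 + √c)² = 9 · (1 + 0.288675)² = 9 · (1.288675)² = 14.946152.

Rounded to 4 decimal places: λ_− ≈ 4.5538, λ_+ ≈ 14.9462.


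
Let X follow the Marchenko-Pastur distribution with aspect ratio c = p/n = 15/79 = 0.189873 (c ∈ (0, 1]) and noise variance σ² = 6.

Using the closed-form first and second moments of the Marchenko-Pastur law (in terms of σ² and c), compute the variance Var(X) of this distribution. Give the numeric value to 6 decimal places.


Recall the MP moments m_1 = E[X] = σ² and m_2 = E[X²] = σ⁴ (1 + c).
m_1 = E[X] = σ² = 6, so m_1² = 36.
m_2 = E[X²] = σ⁴ (1 + c) = 36 · (1 + 0.189873) = 36 · 1.189873 = 42.835443.
(Note m_2 − m_1² simplifies to c · σ⁴ = 0.189873 · 36.)

Var(X) = m_2 − m_1² = 42.835443 − 36 = 6.835443.


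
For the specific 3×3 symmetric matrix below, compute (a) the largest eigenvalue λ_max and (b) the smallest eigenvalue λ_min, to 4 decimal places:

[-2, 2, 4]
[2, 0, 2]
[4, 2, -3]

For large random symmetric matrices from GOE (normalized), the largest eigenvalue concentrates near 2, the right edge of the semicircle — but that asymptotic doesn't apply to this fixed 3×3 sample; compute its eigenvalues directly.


Since M is real symmetric, all three eigenvalues are real; they are the roots of det(λI − M) = λ³ − (tr M) λ² + s λ − det M, where s is the sum of the principal 2×2 minors.
tr M = -2 + 0 + (-3) = -5.
s = ((-2)·0 − 2²) + ((-2)·(-3) − 4²) + (0·(-3) − 2²) = -4 + (-10) + (-4) = -18.
det M (expand along row 1) = (-2)·(-4) − 2·(-14) + 4·4 = 52.
Characteristic polynomial: λ³ + 5λ² − 18λ − 52 = 0.
Substitute λ = y + (tr M)/3 = y − 1.666667 to remove the quadratic term: y³ + p·y + q = 0 with p = s − (tr M)²/3 = -26.333333 and q = −2(tr M)³/27 + (tr M)·s/3 − det M = -12.740741.
Three real roots ⇒ use the trigonometric (Viète) form: r = 2√(−p/3) = 5.925463, φ = arccos(3q/(p·r)) = arccos(0.244956) = 1.323322 rad.
y_k = r·cos(φ/3 − 2πk/3) for k = 0, 1, 2 gives y = 5.358274, -0.488245, -4.870029.
λ_k = y_k − 1.666667 gives λ = 3.6916, -2.1549, -6.5367 (check: the sum is -5.0000 = tr M).

Hence λ_max = 3.6916 and λ_min = -6.5367.


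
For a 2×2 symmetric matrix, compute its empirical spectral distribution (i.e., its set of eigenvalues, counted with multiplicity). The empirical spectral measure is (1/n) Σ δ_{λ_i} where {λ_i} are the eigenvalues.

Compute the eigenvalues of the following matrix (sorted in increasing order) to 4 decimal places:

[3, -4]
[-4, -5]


Since M is real symmetric, both eigenvalues are real; they are the roots of det(λI − M) = λ² − (tr M) λ + det M.
tr M = 3 + (-5) = -2.
det M = 3·(-5) − (-4)² = -15 − 16 = -31.
Characteristic polynomial: λ² + 2λ − 31 = 0.
Discriminant Δ = (tr M)² − 4·det M = 4 − (-124) = 128; √Δ = 11.313708.
λ = (tr M ± √Δ)/2 = (-2 ± 11.313708)/2, giving (tr M − √Δ)/2 = -6.6569 and (tr M + √Δ)/2 = 4.6569.

Eigenvalues sorted in increasing order: [-6.6569, 4.6569].
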